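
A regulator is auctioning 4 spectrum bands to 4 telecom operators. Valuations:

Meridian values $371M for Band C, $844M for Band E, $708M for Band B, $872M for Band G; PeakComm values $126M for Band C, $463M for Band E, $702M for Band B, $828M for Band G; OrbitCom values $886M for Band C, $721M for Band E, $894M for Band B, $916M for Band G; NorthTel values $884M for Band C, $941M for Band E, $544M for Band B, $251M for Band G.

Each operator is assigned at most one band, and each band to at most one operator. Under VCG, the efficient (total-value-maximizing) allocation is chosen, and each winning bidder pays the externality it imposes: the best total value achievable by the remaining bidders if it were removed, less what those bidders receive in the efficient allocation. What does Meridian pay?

Meridian pays $57M.

Efficient allocation: Meridian→Band E ($844M), PeakComm→Band G ($828M), OrbitCom→Band B ($894M), NorthTel→Band C ($884M); total welfare W = $3450M.
Meridian receives Band E at value $844M, so the others get W − 844 = $2606M.
Without Meridian: best allocation of the remaining 3 bidders over all 4 bands is PeakComm→Band G ($828M), OrbitCom→Band B ($894M), NorthTel→Band E ($941M), total $2663M.
VCG payment = (others' best without Meridian) − (others' welfare with Meridian) = 2663 − 2606 = $57M.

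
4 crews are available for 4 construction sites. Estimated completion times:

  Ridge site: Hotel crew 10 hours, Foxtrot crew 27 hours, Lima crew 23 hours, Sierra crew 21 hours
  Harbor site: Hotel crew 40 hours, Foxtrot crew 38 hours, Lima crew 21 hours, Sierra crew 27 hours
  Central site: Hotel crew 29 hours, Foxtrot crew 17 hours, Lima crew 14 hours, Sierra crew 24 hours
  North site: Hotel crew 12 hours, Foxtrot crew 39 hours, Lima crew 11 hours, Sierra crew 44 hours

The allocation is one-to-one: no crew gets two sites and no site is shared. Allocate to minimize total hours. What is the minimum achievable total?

Minimum total: 65 hours

Optimal: Hotel crew→Ridge site (10 hours), Foxtrot crew→Central site (17 hours), Lima crew→North site (11 hours), Sierra crew→Harbor site (27 hours) — total 10+17+11+27 = 65 hours.
Column-greedy (each site in turn goes to its cheapest remaining crew) gives 92 hours, worse by 27.
Next-best assignment: Hotel crew→North site, Foxtrot crew→Central site, Lima crew→Harbor site, Sierra crew→Ridge site = 71 hours.
Every other assignment is strictly worse.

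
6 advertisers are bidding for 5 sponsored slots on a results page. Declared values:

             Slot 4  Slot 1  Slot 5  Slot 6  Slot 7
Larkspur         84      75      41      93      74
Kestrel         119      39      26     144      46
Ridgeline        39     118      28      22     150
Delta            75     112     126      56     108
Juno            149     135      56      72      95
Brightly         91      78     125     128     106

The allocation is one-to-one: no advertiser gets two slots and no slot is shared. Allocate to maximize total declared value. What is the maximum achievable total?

Maximum total: $680

This is the linear assignment problem.
Optimal: Juno→Slot 4 ($149), Delta→Slot 1 ($112), Brightly→Slot 5 ($125), Kestrel→Slot 6 ($144), Ridgeline→Slot 7 ($150) — total 149+112+125+144+150 = $680.
Max-entry greedy (repeatedly take the single best remaining cell) gives $647, worse by 33.
No other one-to-one assignment exceeds $680.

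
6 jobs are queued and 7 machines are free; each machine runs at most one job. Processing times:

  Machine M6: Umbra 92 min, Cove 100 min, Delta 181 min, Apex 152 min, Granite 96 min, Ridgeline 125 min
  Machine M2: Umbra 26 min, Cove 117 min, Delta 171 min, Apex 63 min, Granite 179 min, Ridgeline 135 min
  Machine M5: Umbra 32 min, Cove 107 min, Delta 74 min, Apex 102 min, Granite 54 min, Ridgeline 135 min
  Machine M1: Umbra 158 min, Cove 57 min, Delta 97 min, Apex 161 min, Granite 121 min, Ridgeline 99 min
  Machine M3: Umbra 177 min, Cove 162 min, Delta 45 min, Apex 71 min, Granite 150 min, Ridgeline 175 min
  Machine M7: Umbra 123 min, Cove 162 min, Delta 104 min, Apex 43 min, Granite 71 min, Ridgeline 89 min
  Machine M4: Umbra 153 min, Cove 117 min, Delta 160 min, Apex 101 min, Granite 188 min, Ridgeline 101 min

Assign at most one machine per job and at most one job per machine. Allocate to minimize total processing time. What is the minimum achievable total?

This is the linear assignment problem.
Optimal: Umbra→Machine M2 (26 min), Cove→Machine M1 (57 min), Delta→Machine M3 (45 min), Apex→Machine M7 (43 min), Granite→Machine M5 (54 min), Ridgeline→Machine M4 (101 min) — total 26+57+45+43+54+101 = 326 min.
Column-greedy (each machine in turn goes to its cheapest remaining job) gives 400 min, worse by 74.
No other one-to-one assignment undercuts 326 min.

Minimum total: 326 min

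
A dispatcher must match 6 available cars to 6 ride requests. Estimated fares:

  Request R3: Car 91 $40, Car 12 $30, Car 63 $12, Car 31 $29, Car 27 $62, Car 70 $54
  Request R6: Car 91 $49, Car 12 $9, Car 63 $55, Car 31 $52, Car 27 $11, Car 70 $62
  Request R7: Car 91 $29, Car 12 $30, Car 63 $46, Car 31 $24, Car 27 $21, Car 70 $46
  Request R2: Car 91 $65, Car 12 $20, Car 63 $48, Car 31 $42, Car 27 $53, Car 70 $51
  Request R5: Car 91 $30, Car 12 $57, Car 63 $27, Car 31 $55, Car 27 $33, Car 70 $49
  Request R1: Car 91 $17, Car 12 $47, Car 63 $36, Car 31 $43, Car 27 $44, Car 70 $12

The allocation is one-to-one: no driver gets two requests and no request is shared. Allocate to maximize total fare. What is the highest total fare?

Max total: $337

Treat this as an assignment problem: match each driver to one request.
Optimal: Car 91→Request R2 ($65), Car 12→Request R1 ($47), Car 63→Request R7 ($46), Car 31→Request R5 ($55), Car 27→Request R3 ($62), Car 70→Request R6 ($62) — total 65+47+46+55+62+62 = $337.
Row-greedy (each driver in turn takes its best remaining request) gives $328, worse by 9.
Swapping Car 63↔Car 91 (Car 63→Request R2 $48, Car 91→Request R7 $29) loses 34.
Every other assignment is strictly worse.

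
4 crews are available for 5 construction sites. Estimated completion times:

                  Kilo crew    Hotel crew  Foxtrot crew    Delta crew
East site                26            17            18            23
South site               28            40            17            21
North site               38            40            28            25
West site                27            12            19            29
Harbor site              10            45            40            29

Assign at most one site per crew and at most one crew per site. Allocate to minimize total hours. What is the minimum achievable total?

Optimal: Kilo crew→Harbor site (10 hours), Hotel crew→West site (12 hours), Foxtrot crew→East site (18 hours), Delta crew→South site (21 hours) — total 10+12+18+21 = 61 hours.
Min-entry greedy (repeatedly take the single cheapest remaining cell) gives 62 hours, worse by 1.
Swapping Kilo crew↔Delta crew (Kilo crew→South site 28 hours, Delta crew→Harbor site 29 hours) adds 26.

Minimum total: 61 hours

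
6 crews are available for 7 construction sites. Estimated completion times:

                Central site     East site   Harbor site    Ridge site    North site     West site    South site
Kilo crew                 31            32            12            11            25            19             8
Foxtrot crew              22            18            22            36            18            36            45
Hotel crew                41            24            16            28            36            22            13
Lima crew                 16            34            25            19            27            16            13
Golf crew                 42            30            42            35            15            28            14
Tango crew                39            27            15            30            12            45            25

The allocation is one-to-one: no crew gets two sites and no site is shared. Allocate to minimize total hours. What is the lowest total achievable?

Optimal: Kilo crew→Ridge site (11 hours), Foxtrot crew→East site (18 hours), Hotel crew→Harbor site (16 hours), Lima crew→Central site (16 hours), Golf crew→South site (14 hours), Tango crew→North site (12 hours) — total 11+18+16+16+14+12 = 87 hours.
Row-greedy (each crew in turn takes its cheapest remaining site) gives 103 hours, worse by 16.
No other one-to-one assignment undercuts 87 hours.

Minimum total: 87 hours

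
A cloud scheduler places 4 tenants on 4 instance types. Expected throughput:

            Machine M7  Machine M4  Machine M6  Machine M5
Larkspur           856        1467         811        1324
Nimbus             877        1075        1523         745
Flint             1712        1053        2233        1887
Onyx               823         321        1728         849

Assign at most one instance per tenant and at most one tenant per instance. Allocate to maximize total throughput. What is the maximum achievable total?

Maximum total: 5959 ops/s

Optimal: Larkspur→Machine M4 (1467 ops/s), Nimbus→Machine M7 (877 ops/s), Flint→Machine M5 (1887 ops/s), Onyx→Machine M6 (1728 ops/s) — total 1467+877+1887+1728 = 5959 ops/s.
Column-greedy (each instance in turn goes to its best remaining tenant) gives 5652 ops/s, worse by 307.
Next-best assignment: Larkspur→Machine M5, Nimbus→Machine M4, Flint→Machine M7, Onyx→Machine M6 = 5839 ops/s.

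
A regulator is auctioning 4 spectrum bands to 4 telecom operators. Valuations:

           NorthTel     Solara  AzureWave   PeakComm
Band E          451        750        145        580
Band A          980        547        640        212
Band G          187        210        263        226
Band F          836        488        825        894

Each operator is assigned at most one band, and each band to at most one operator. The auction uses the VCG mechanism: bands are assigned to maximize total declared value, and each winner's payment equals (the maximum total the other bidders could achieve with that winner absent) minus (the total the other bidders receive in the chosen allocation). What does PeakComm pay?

PeakComm pays $562M.

Efficient allocation: NorthTel→Band A ($980M), Solara→Band E ($750M), AzureWave→Band G ($263M), PeakComm→Band F ($894M); total welfare W = $2887M.
PeakComm receives Band F at value $894M, so the others get W − 894 = $1993M.
Without PeakComm: best allocation of the remaining 3 bidders over all 4 bands is NorthTel→Band A ($980M), Solara→Band E ($750M), AzureWave→Band F ($825M), total $2555M.
VCG payment = (others' best without PeakComm) − (others' welfare with PeakComm) = 2555 − 1993 = $562M.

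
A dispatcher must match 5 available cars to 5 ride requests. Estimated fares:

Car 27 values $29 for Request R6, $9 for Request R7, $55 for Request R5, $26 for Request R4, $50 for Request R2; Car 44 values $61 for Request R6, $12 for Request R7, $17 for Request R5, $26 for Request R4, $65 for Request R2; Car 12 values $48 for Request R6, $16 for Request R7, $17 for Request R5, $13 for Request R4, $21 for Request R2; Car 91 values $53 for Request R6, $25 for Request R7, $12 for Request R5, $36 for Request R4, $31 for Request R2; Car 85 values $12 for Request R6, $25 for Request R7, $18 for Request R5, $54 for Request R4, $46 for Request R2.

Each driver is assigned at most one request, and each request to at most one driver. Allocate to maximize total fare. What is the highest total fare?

Optimal: Car 27→Request R5 ($55), Car 44→Request R2 ($65), Car 12→Request R6 ($48), Car 91→Request R7 ($25), Car 85→Request R4 ($54) — total 55+65+48+25+54 = $247.
Next-best assignment: Car 27→Request R5, Car 44→Request R2, Car 12→Request R7, Car 91→Request R6, Car 85→Request R4 = $243.

Max total: $247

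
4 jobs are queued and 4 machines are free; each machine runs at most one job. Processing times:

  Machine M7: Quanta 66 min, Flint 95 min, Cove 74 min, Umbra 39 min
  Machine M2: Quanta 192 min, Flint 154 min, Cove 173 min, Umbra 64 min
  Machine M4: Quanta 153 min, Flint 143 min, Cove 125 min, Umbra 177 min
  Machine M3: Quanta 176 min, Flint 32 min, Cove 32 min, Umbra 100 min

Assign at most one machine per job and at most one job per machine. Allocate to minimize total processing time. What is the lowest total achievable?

This is the linear assignment problem.
Optimal: Quanta→Machine M7 (66 min), Flint→Machine M3 (32 min), Cove→Machine M4 (125 min), Umbra→Machine M2 (64 min) — total 66+32+125+64 = 287 min.
Column-greedy (each machine in turn goes to its cheapest remaining job) gives 494 min, worse by 207.
Swapping Quanta↔Umbra (Quanta→Machine M2 192 min, Umbra→Machine M7 39 min) adds 101.
No other one-to-one assignment undercuts 287 min.

Min total: 287 min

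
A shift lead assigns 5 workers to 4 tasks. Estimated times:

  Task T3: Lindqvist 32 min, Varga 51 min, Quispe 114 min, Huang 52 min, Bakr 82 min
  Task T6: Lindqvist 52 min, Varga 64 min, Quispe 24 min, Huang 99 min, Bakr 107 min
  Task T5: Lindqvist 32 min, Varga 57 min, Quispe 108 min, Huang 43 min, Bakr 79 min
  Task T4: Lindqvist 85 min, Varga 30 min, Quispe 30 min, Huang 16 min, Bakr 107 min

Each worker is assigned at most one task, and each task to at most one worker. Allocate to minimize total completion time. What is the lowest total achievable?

Minimum total: 123 min

Optimal: Varga→Task T3 (51 min), Quispe→Task T6 (24 min), Lindqvist→Task T5 (32 min), Huang→Task T4 (16 min) — total 51+24+32+16 = 123 min.
Row-greedy (each worker in turn takes its cheapest remaining task) gives 129 min, worse by 6.
Next-best assignment: Lindqvist→Task T3, Quispe→Task T6, Varga→Task T5, Huang→Task T4 = 129 min.
Swapping Quispe↔Varga (Quispe→Task T3 114 min, Varga→Task T6 64 min) adds 103.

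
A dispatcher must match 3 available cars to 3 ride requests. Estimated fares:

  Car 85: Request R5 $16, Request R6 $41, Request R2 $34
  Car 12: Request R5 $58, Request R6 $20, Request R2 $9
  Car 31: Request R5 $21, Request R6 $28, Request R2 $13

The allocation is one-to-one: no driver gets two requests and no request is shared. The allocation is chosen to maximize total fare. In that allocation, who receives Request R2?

Car 85 receives Request R2.

Optimal: Car 85→Request R2 ($34), Car 12→Request R5 ($58), Car 31→Request R6 ($28) — total 34+58+28 = $120.
Max-entry greedy (repeatedly take the single best remaining cell) gives $112, worse by 8.
Car 85's own top request is Request R6 ($41), but forcing Car 85→Request R6 and reassigning the rest optimally gives only $112 — worse by 8.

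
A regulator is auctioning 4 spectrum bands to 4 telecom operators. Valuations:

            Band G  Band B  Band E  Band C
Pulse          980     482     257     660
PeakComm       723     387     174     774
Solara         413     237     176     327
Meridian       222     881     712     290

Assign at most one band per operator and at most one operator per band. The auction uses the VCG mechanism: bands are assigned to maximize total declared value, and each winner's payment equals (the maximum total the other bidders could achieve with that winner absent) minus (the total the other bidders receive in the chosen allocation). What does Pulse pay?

Pulse pays $237M.

Efficient allocation: Pulse→Band G ($980M), PeakComm→Band C ($774M), Solara→Band E ($176M), Meridian→Band B ($881M); total welfare W = $2811M.
Pulse receives Band G at value $980M, so the others get W − 980 = $1831M.
Without Pulse: best allocation of the remaining 3 bidders over all 4 bands is PeakComm→Band C ($774M), Solara→Band G ($413M), Meridian→Band B ($881M), total $2068M.
VCG payment = (others' best without Pulse) − (others' welfare with Pulse) = 2068 − 1831 = $237M.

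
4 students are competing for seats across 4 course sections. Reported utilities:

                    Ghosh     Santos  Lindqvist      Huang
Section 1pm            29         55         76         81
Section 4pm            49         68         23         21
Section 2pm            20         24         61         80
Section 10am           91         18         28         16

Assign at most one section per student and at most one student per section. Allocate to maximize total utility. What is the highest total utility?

This is a one-to-one assignment (maximum-weight bipartite matching).
Optimal: Ghosh→Section 10am (91 points), Santos→Section 4pm (68 points), Lindqvist→Section 1pm (76 points), Huang→Section 2pm (80 points) — total 91+68+76+80 = 315 points.
Column-greedy (each section in turn goes to its best remaining student) gives 301 points, worse by 14.
Next-best assignment: Ghosh→Section 10am, Santos→Section 4pm, Lindqvist→Section 2pm, Huang→Section 1pm = 301 points.
Swapping Ghosh↔Lindqvist (Ghosh→Section 1pm 29 points, Lindqvist→Section 10am 28 points) loses 110.

Maximum total: 315 points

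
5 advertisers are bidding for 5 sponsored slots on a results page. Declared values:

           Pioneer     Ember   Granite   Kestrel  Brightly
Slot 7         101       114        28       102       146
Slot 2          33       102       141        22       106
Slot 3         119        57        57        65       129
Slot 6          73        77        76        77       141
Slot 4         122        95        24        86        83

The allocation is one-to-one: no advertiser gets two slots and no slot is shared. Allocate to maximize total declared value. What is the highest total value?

Optimal: Pioneer→Slot 3 ($119), Ember→Slot 7 ($114), Granite→Slot 2 ($141), Kestrel→Slot 4 ($86), Brightly→Slot 6 ($141) — total 119+114+141+86+141 = $601.
Column-greedy (each slot in turn goes to its best remaining advertiser) gives $569, worse by 32.
Next-best assignment: Pioneer→Slot 3, Ember→Slot 4, Granite→Slot 2, Kestrel→Slot 7, Brightly→Slot 6 = $598.
Every other assignment is strictly worse.

Maximum total: $601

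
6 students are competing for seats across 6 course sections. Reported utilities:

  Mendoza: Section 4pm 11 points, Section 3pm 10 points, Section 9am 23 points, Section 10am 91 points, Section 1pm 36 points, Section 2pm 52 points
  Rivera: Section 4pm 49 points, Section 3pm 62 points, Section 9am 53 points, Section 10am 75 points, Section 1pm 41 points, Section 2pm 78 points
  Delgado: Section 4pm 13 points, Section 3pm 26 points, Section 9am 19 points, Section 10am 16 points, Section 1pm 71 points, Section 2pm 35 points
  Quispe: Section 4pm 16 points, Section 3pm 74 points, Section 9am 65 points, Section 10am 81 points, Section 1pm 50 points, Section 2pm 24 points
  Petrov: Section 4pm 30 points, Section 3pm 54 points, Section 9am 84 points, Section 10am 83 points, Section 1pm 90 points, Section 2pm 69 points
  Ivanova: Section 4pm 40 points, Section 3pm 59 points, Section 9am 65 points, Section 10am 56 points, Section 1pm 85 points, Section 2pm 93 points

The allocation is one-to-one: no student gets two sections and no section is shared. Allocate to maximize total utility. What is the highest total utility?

Maximum total: 462 points

This is the linear assignment problem.
Optimal: Mendoza→Section 10am (91 points), Rivera→Section 4pm (49 points), Delgado→Section 1pm (71 points), Quispe→Section 3pm (74 points), Petrov→Section 9am (84 points), Ivanova→Section 2pm (93 points) — total 91+49+71+74+84+93 = 462 points.
Row-greedy (each student in turn takes its best remaining section) gives 438 points, worse by 24.
Next-best assignment: Mendoza→Section 10am, Rivera→Section 2pm, Delgado→Section 1pm, Quispe→Section 3pm, Petrov→Section 9am, Ivanova→Section 4pm = 438 points.
Swapping Quispe↔Ivanova (Quispe→Section 2pm 24 points, Ivanova→Section 3pm 59 points) loses 84.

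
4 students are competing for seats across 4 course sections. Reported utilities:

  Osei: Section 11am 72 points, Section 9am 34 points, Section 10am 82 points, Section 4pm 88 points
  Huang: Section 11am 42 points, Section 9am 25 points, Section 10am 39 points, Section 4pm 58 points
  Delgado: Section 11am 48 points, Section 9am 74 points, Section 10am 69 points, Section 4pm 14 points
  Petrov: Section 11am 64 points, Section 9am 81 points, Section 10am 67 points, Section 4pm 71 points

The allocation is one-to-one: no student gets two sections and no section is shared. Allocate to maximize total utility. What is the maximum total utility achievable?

Maximum total: 280 points

Optimal: Osei→Section 11am (72 points), Huang→Section 4pm (58 points), Delgado→Section 10am (69 points), Petrov→Section 9am (81 points) — total 72+58+69+81 = 280 points.
Row-greedy (each student in turn takes its best remaining section) gives 271 points, worse by 9.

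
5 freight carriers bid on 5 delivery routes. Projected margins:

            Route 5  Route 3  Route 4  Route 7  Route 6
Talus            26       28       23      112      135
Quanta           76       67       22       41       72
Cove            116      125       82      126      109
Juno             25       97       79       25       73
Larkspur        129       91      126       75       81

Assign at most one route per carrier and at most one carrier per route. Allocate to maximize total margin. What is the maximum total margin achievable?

This is a one-to-one assignment (maximum-weight bipartite matching).
Optimal: Talus→Route 6 ($135k), Quanta→Route 5 ($76k), Cove→Route 7 ($126k), Juno→Route 3 ($97k), Larkspur→Route 4 ($126k) — total 135+76+126+97+126 = $560k.
Column-greedy (each route in turn goes to its best remaining carrier) gives $517k, worse by 43.
Swapping Juno↔Cove (Juno→Route 7 $25k, Cove→Route 3 $125k) loses 73.
Checked against all permutations: $560k is optimal.

Max total: $560k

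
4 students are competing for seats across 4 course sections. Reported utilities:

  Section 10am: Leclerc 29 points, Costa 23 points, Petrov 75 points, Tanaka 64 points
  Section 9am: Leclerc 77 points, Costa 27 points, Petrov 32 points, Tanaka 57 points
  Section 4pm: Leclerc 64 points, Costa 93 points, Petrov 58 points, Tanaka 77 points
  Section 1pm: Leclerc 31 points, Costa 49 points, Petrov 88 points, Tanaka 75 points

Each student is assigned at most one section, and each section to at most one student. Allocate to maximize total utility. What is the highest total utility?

Max total: 322 points

Optimal: Leclerc→Section 9am (77 points), Costa→Section 4pm (93 points), Petrov→Section 1pm (88 points), Tanaka→Section 10am (64 points) — total 77+93+88+64 = 322 points.
Swapping Costa↔Leclerc (Costa→Section 9am 27 points, Leclerc→Section 4pm 64 points) loses 79.
Every other assignment is strictly worse.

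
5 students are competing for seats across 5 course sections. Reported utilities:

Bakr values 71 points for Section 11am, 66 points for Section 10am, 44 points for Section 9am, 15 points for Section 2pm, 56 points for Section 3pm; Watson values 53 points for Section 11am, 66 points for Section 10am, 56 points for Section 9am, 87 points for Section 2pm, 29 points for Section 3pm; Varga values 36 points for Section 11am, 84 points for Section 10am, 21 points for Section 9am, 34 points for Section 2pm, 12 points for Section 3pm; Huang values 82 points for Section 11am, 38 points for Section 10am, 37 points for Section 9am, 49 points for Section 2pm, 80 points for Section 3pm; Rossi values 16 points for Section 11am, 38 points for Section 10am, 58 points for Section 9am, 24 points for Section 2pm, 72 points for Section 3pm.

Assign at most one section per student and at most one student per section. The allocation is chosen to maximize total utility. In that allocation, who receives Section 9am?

Rossi receives Section 9am.

Optimal: Bakr→Section 11am (71 points), Watson→Section 2pm (87 points), Varga→Section 10am (84 points), Huang→Section 3pm (80 points), Rossi→Section 9am (58 points) — total 71+87+84+80+58 = 380 points.
Max-entry greedy (repeatedly take the single best remaining cell) gives 369 points, worse by 11.
Next-best assignment: Bakr→Section 9am, Watson→Section 2pm, Varga→Section 10am, Huang→Section 11am, Rossi→Section 3pm = 369 points.
Swapping Bakr↔Watson (Bakr→Section 2pm 15 points, Watson→Section 11am 53 points) loses 90.
Rossi's own top section is Section 3pm (72 points), but forcing Rossi→Section 3pm and reassigning the rest optimally gives only 369 points — worse by 11.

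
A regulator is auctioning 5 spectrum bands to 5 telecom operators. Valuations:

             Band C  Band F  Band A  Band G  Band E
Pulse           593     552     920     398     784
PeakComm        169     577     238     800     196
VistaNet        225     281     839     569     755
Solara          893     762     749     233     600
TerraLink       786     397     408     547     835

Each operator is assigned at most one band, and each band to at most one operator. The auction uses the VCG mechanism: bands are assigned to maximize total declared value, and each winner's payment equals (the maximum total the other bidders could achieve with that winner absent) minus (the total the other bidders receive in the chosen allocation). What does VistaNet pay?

VistaNet pays $180M.

Efficient allocation: Pulse→Band A ($920M), PeakComm→Band G ($800M), VistaNet→Band E ($755M), Solara→Band F ($762M), TerraLink→Band C ($786M); total welfare W = $4023M.
VistaNet receives Band E at value $755M, so the others get W − 755 = $3268M.
Without VistaNet: best allocation of the remaining 4 bidders over all 5 bands is Pulse→Band A ($920M), PeakComm→Band G ($800M), Solara→Band C ($893M), TerraLink→Band E ($835M), total $3448M.
VCG payment = (others' best without VistaNet) − (others' welfare with VistaNet) = 3448 − 3268 = $180M.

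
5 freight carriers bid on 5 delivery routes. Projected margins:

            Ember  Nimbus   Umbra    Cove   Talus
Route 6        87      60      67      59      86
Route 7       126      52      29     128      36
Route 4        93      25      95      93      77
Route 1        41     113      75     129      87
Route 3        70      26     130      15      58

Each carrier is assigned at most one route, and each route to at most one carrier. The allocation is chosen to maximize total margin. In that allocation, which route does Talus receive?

Talus receives Route 6.

Optimal: Ember→Route 4 ($93k), Nimbus→Route 1 ($113k), Umbra→Route 3 ($130k), Cove→Route 7 ($128k), Talus→Route 6 ($86k) — total 93+113+130+128+86 = $550k.
Column-greedy (each route in turn goes to its best remaining carrier) gives $481k, worse by 69.
Next-best assignment: Ember→Route 7, Nimbus→Route 1, Umbra→Route 3, Cove→Route 4, Talus→Route 6 = $548k.
Every other assignment is strictly worse.
Talus's own top route is Route 1 ($87k), but forcing Talus→Route 1 and reassigning the rest optimally gives only $498k — worse by 52.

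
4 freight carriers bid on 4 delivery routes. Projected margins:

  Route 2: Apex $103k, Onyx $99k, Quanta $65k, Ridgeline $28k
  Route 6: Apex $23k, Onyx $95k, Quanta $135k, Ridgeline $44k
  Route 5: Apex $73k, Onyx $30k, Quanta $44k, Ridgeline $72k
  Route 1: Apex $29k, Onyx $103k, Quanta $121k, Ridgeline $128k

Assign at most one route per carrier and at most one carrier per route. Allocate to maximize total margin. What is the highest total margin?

Maximum total: $435k

Treat this as an assignment problem: match each carrier to one route.
Optimal: Apex→Route 5 ($73k), Onyx→Route 2 ($99k), Quanta→Route 6 ($135k), Ridgeline→Route 1 ($128k) — total 73+99+135+128 = $435k.
Checked against all permutations: $435k is optimal.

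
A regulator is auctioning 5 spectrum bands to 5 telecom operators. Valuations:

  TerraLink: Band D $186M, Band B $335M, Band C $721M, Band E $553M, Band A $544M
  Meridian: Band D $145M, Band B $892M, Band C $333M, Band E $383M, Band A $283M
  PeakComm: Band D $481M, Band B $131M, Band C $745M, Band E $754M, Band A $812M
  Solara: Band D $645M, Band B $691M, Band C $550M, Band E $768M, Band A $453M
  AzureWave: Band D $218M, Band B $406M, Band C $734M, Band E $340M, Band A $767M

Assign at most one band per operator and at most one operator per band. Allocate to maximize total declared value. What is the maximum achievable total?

Optimal: TerraLink→Band C ($721M), Meridian→Band B ($892M), PeakComm→Band E ($754M), Solara→Band D ($645M), AzureWave→Band A ($767M) — total 721+892+754+645+767 = $3779M.
Row-greedy (each operator in turn takes its best remaining band) gives $3411M, worse by 368.

Maximum total: $3779M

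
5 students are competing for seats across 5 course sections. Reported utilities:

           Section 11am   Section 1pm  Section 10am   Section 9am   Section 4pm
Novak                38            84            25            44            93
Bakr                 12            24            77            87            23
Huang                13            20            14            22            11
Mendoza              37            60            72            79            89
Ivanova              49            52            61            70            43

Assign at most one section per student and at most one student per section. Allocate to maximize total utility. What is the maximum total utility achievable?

Optimal: Novak→Section 1pm (84 points), Bakr→Section 9am (87 points), Huang→Section 11am (13 points), Mendoza→Section 4pm (89 points), Ivanova→Section 10am (61 points) — total 84+87+13+89+61 = 334 points.
Max-entry greedy (repeatedly take the single best remaining cell) gives 317 points, worse by 17.
Next-best assignment: Novak→Section 1pm, Bakr→Section 10am, Huang→Section 11am, Mendoza→Section 4pm, Ivanova→Section 9am = 333 points.
Every other assignment is strictly worse.

Maximum total: 334 points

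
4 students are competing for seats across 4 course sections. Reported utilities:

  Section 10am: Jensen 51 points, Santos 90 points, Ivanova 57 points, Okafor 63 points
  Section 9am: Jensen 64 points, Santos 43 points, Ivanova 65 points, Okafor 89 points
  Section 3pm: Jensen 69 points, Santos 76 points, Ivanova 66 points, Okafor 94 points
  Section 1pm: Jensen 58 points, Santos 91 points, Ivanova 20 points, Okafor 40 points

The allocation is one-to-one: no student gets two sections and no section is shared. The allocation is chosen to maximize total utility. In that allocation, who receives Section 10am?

Optimal: Jensen→Section 1pm (58 points), Santos→Section 10am (90 points), Ivanova→Section 9am (65 points), Okafor→Section 3pm (94 points) — total 58+90+65+94 = 307 points.
Row-greedy (each student in turn takes its best remaining section) gives 288 points, worse by 19.
Santos's own top section is Section 1pm (91 points), but forcing Santos→Section 1pm and reassigning the rest optimally gives only 306 points — worse by 1.

Santos receives Section 10am.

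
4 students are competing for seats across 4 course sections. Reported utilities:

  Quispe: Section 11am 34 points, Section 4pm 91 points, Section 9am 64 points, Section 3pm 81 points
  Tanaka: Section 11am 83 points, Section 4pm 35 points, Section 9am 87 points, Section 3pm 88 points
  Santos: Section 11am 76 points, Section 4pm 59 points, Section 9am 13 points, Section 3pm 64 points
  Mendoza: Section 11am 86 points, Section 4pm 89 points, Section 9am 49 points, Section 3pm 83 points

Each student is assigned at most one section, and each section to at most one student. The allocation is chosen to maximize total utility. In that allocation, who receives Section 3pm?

Mendoza receives Section 3pm.

Optimal: Quispe→Section 4pm (91 points), Tanaka→Section 9am (87 points), Santos→Section 11am (76 points), Mendoza→Section 3pm (83 points) — total 91+87+76+83 = 337 points.
Column-greedy (each section in turn goes to its best remaining student) gives 328 points, worse by 9.
Next-best assignment: Quispe→Section 3pm, Tanaka→Section 9am, Santos→Section 11am, Mendoza→Section 4pm = 333 points.
Swapping Mendoza↔Tanaka (Mendoza→Section 9am 49 points, Tanaka→Section 3pm 88 points) loses 33.
Mendoza's own top section is Section 4pm (89 points), but forcing Mendoza→Section 4pm and reassigning the rest optimally gives only 333 points — worse by 4.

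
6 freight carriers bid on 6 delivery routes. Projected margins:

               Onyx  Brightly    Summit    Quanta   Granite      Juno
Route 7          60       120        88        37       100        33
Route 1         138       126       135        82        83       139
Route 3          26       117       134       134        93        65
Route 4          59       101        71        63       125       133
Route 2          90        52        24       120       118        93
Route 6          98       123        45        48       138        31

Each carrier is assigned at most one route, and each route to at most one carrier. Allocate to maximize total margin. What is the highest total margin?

Maximum total: $783k

Optimal: Onyx→Route 1 ($138k), Brightly→Route 7 ($120k), Summit→Route 3 ($134k), Quanta→Route 2 ($120k), Granite→Route 6 ($138k), Juno→Route 4 ($133k) — total 138+120+134+120+138+133 = $783k.
Column-greedy (each route in turn goes to its best remaining carrier) gives $736k, worse by 47.
Next-best assignment: Onyx→Route 2, Brightly→Route 7, Summit→Route 1, Quanta→Route 3, Granite→Route 6, Juno→Route 4 = $750k.
Checked against all permutations: $783k is optimal.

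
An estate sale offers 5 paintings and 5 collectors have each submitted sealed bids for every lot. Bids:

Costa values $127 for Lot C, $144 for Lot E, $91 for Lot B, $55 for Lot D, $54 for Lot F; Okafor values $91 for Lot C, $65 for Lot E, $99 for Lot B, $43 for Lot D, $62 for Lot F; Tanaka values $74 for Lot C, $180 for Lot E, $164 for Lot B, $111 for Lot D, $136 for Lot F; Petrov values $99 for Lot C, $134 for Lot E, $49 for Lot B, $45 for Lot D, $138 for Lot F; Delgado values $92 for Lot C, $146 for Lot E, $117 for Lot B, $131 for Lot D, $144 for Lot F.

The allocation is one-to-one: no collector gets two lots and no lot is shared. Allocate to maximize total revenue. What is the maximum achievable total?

Optimal: Costa→Lot C ($127), Okafor→Lot B ($99), Tanaka→Lot E ($180), Petrov→Lot F ($138), Delgado→Lot D ($131) — total 127+99+180+138+131 = $675.
Max-entry greedy (repeatedly take the single best remaining cell) gives $595, worse by 80.
Swapping Petrov↔Delgado (Petrov→Lot D $45, Delgado→Lot F $144) loses 80.

Max total: $675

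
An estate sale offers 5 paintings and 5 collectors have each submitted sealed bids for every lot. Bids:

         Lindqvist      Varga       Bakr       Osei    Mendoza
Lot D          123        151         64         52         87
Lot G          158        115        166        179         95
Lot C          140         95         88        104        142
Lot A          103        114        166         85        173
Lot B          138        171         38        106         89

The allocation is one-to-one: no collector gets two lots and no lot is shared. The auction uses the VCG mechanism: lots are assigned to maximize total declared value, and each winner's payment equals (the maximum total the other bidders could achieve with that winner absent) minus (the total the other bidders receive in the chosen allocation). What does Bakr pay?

Bakr pays $48.

Efficient allocation: Lindqvist→Lot D ($123), Varga→Lot B ($171), Bakr→Lot A ($166), Osei→Lot G ($179), Mendoza→Lot C ($142); total welfare W = $781.
Bakr receives Lot A at value $166, so the others get W − 166 = $615.
Without Bakr: best allocation of the remaining 4 bidders over all 5 lots is Lindqvist→Lot C ($140), Varga→Lot B ($171), Osei→Lot G ($179), Mendoza→Lot A ($173), total $663.
VCG payment = (others' best without Bakr) − (others' welfare with Bakr) = 663 − 615 = $48.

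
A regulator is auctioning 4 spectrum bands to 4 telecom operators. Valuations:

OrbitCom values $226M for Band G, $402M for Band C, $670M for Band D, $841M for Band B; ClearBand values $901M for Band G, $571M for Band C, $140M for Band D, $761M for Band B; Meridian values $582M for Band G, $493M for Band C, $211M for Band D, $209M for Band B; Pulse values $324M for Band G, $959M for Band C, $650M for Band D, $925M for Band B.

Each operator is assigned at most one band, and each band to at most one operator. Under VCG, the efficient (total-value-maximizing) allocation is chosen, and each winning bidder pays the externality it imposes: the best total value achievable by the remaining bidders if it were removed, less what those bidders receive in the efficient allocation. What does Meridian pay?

Efficient allocation: OrbitCom→Band D ($670M), ClearBand→Band G ($901M), Meridian→Band C ($493M), Pulse→Band B ($925M); total welfare W = $2989M.
Meridian receives Band C at value $493M, so the others get W − 493 = $2496M.
Without Meridian: best allocation of the remaining 3 bidders over all 4 bands is OrbitCom→Band B ($841M), ClearBand→Band G ($901M), Pulse→Band C ($959M), total $2701M.
VCG payment = (others' best without Meridian) − (others' welfare with Meridian) = 2701 − 2496 = $205M.

Meridian pays $205M.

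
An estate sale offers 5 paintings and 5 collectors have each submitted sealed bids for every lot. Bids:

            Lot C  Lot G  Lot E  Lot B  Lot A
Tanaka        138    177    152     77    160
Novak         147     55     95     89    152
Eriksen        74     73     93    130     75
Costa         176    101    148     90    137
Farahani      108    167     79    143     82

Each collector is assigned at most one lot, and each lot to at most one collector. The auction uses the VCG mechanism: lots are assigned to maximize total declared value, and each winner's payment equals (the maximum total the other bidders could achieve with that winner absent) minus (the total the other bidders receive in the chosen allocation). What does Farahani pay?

Efficient allocation: Tanaka→Lot E ($152), Novak→Lot A ($152), Eriksen→Lot B ($130), Costa→Lot C ($176), Farahani→Lot G ($167); total welfare W = $777.
Farahani receives Lot G at value $167, so the others get W − 167 = $610.
Without Farahani: best allocation of the remaining 4 bidders over all 5 lots is Tanaka→Lot G ($177), Novak→Lot A ($152), Eriksen→Lot B ($130), Costa→Lot C ($176), total $635.
VCG payment = (others' best without Farahani) − (others' welfare with Farahani) = 635 − 610 = $25.

Farahani pays $25.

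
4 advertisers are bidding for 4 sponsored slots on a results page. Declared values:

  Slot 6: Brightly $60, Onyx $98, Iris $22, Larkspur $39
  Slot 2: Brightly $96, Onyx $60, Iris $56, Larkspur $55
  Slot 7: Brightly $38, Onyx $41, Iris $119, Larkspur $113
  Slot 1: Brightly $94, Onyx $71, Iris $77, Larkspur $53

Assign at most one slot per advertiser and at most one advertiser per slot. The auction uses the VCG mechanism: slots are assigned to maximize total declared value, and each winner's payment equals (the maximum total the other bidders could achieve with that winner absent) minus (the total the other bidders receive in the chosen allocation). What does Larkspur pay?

Larkspur pays $42.

Efficient allocation: Brightly→Slot 2 ($96), Onyx→Slot 6 ($98), Iris→Slot 1 ($77), Larkspur→Slot 7 ($113); total welfare W = $384.
Larkspur receives Slot 7 at value $113, so the others get W − 113 = $271.
Without Larkspur: best allocation of the remaining 3 bidders over all 4 slots is Brightly→Slot 2 ($96), Onyx→Slot 6 ($98), Iris→Slot 7 ($119), total $313.
VCG payment = (others' best without Larkspur) − (others' welfare with Larkspur) = 313 − 271 = $42.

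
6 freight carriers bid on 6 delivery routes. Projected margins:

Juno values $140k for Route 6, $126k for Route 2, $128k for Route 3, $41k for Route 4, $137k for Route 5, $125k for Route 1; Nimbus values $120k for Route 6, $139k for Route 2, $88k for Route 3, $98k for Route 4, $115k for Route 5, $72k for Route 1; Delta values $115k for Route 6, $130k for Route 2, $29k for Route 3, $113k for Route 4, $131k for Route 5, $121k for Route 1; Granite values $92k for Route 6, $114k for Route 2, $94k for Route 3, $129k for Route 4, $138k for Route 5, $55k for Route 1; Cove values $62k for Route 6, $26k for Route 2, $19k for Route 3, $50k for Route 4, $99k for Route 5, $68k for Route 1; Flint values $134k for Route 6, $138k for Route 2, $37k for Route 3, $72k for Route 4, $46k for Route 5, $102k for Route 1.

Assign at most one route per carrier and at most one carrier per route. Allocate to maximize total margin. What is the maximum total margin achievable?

Optimal: Juno→Route 3 ($128k), Nimbus→Route 2 ($139k), Delta→Route 1 ($121k), Granite→Route 4 ($129k), Cove→Route 5 ($99k), Flint→Route 6 ($134k) — total 128+139+121+129+99+134 = $750k.
Max-entry greedy (repeatedly take the single best remaining cell) gives $629k, worse by 121.

Maximum total: $750k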